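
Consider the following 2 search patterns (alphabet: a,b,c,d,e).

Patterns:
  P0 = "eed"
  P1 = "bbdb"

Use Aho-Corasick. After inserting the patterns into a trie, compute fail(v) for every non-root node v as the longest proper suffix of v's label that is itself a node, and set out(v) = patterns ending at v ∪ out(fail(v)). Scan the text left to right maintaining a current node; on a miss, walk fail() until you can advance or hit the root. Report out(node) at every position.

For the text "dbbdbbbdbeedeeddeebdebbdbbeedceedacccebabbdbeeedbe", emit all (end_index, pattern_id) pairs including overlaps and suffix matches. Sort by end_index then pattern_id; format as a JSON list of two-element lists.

Build:
Trie (insert patterns):
  n0 'ε': b→4 e→1
  n1 'e': e→2
  n2 'ee': d→3
  n3 'eed': ·  [P0 ends]
  n4 'b': b→5
  n5 'bb': d→6
  n6 'bbd': b→7
  n7 'bbdb': ·  [P1 ends]

Failure links (BFS by depth):
  fail(1) 'e': from fail(0)=0 chase 'e': 0 ⇒ 0;  out=∅∪out(0)=∅
  fail(4) 'b': from fail(0)=0 chase 'b': 0 ⇒ 0;  out=∅∪out(0)=∅
  fail(2) 'ee': from fail(1)=0 chase 'e': 0 ⇒ 1;  out=∅∪out(1)=∅
  fail(5) 'bb': from fail(4)=0 chase 'b': 0 ⇒ 4;  out=∅∪out(4)=∅
  fail(3) 'eed': from fail(2)=1 chase 'd': 1→0 ⇒ 0;  out={0}∪out(0)={0}
  fail(6) 'bbd': from fail(5)=4 chase 'd': 4→0 ⇒ 0;  out=∅∪out(0)=∅
  fail(7) 'bbdb': from fail(6)=0 chase 'b': 0 ⇒ 4;  out={1}∪out(4)={1}

Text stream:
pos 0 'd': at 0
pos 1 'b': at 4
pos 2 'b': at 5
pos 3 'd': at 6
pos 4 'b': at 7  emit P1@[1:4]
pos 5 'b': at 5 ·f
pos 6 'b': at 5 ·f
pos 7 'd': at 6
pos 8 'b': at 7  emit P1@[5:8]
pos 9 'e': at 1 ·f
pos 10 'e': at 2
pos 11 'd': at 3  emit P0@[9:11]
pos 12 'e': at 1 ·f
pos 13 'e': at 2
pos 14 'd': at 3  emit P0@[12:14]
pos 15 'd': at 0 ·f
pos 16 'e': at 1
pos 17 'e': at 2
pos 18 'b': at 4 ·f
pos 19 'd': at 0 ·f
pos 20 'e': at 1
pos 21 'b': at 4 ·f
pos 22 'b': at 5
pos 23 'd': at 6
pos 24 'b': at 7  emit P1@[21:24]
pos 25 'b': at 5 ·f
pos 26 'e': at 1 ·f
pos 27 'e': at 2
pos 28 'd': at 3  emit P0@[26:28]
pos 29 'c': at 0 ·f
pos 30 'e': at 1
pos 31 'e': at 2
pos 32 'd': at 3  emit P0@[30:32]
pos 33 'a': at 0 ·f
pos 34 'c': at 0
pos 35 'c': at 0
pos 36 'c': at 0
pos 37 'e': at 1
pos 38 'b': at 4 ·f
pos 39 'a': at 0 ·f
pos 40 'b': at 4
pos 41 'b': at 5
pos 42 'd': at 6
pos 43 'b': at 7  emit P1@[40:43]
pos 44 'e': at 1 ·f
pos 45 'e': at 2
pos 46 'e': at 2 ·f
pos 47 'd': at 3  emit P0@[45:47]
pos 48 'b': at 4 ·f
pos 49 'e': at 1 ·f

Result: [[4,1],[8,1],[11,0],[14,0],[24,1],[28,0],[32,0],[43,1],[47,0]]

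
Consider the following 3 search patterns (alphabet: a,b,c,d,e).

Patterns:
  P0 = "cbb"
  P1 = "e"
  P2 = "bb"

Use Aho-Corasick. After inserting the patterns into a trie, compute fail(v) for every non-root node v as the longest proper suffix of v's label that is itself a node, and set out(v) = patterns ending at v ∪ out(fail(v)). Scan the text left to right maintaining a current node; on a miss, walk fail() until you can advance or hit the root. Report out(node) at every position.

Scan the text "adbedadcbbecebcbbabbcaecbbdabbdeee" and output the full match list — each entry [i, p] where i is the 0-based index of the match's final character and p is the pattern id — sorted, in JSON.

Build:
Trie (insert patterns):
  n0 'ε': b→5 c→1 e→4
  n1 'c': b→2
  n2 'cb': b→3
  n3 'cbb': ·  [P0 ends]
  n4 'e': ·  [P1 ends]
  n5 'b': b→6
  n6 'bb': ·  [P2 ends]

Failure links (BFS by depth):
  fail(1) 'c': from fail(0)=0 chase 'c': 0 ⇒ 0;  out=∅∪out(0)=∅
  fail(4) 'e': from fail(0)=0 chase 'e': 0 ⇒ 0;  out={1}∪out(0)={1}
  fail(5) 'b': from fail(0)=0 chase 'b': 0 ⇒ 0;  out=∅∪out(0)=∅
  fail(2) 'cb': from fail(1)=0 chase 'b': 0 ⇒ 5;  out=∅∪out(5)=∅
  fail(6) 'bb': from fail(5)=0 chase 'b': 0 ⇒ 5;  out={2}∪out(5)={2}
  fail(3) 'cbb': from fail(2)=5 chase 'b': 5 ⇒ 6;  out={0}∪out(6)={0,2}

Run:
pos 0 'a': at 0
pos 1 'd': at 0
pos 2 'b': at 5
pos 3 'e': at 4 (via fail)  emit P1@[3:3]
pos 4 'd': at 0 (via fail)
pos 5 'a': at 0
pos 6 'd': at 0
pos 7 'c': at 1
pos 8 'b': at 2
pos 9 'b': at 3  emit P0@[7:9],P2@[8:9]
pos 10 'e': at 4 (via fail)  emit P1@[10:10]
pos 11 'c': at 1 (via fail)
pos 12 'e': at 4 (via fail)  emit P1@[12:12]
pos 13 'b': at 5 (via fail)
pos 14 'c': at 1 (via fail)
pos 15 'b': at 2
pos 16 'b': at 3  emit P0@[14:16],P2@[15:16]
pos 17 'a': at 0 (via fail)
pos 18 'b': at 5
pos 19 'b': at 6  emit P2@[18:19]
pos 20 'c': at 1 (via fail)
pos 21 'a': at 0 (via fail)
pos 22 'e': at 4  emit P1@[22:22]
pos 23 'c': at 1 (via fail)
pos 24 'b': at 2
pos 25 'b': at 3  emit P0@[23:25],P2@[24:25]
pos 26 'd': at 0 (via fail)
pos 27 'a': at 0
pos 28 'b': at 5
pos 29 'b': at 6  emit P2@[28:29]
pos 30 'd': at 0 (via fail)
pos 31 'e': at 4  emit P1@[31:31]
pos 32 'e': at 4 (via fail)  emit P1@[32:32]
pos 33 'e': at 4 (via fail)  emit P1@[33:33]

Result: [[3,1],[9,0],[9,2],[10,1],[12,1],[16,0],[16,2],[19,2],[22,1],[25,0],[25,2],[29,2],[31,1],[32,1],[33,1]]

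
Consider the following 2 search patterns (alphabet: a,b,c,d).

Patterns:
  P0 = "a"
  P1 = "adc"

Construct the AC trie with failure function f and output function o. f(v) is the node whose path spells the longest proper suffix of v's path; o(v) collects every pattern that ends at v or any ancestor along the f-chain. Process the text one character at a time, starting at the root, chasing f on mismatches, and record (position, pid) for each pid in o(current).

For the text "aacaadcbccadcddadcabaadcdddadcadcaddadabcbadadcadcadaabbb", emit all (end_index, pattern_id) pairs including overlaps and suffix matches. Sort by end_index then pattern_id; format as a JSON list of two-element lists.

Build automaton:
Trie (insert patterns):
  n0 'ε': a→1
  n1 'a': d→2  ←P0
  n2 'ad': c→3
  n3 'adc': ·  ←P1

BFS fail/out derivation:
  n1('a'): parent n0 fail=0; on 'a' 0 → fail=0;  out {0}∪∅={0}
  n2('ad'): parent n1 fail=0; on 'd' 0 → fail=0;  out ∅∪∅=∅
  n3('adc'): parent n2 fail=0; on 'c' 0 → fail=0;  out {1}∪∅={1}

Run:
[0] read 'a'  n0⇒n1  ** P0@[0:0]
[1] read 'a'  n1⇒n1 ·f  ** P0@[1:1]
[2] read 'c'  n1⇒n0 ·f
[3] read 'a'  n0⇒n1  ** P0@[3:3]
[4] read 'a'  n1⇒n1 ·f  ** P0@[4:4]
[5] read 'd'  n1⇒n2
[6] read 'c'  n2⇒n3  ** P1@[4:6]
[7] read 'b'  n3⇒n0 ·f
[8] read 'c'  n0⇒n0
[9] read 'c'  n0⇒n0
[10] read 'a'  n0⇒n1  ** P0@[10:10]
[11] read 'd'  n1⇒n2
[12] read 'c'  n2⇒n3  ** P1@[10:12]
[13] read 'd'  n3⇒n0 ·f
[14] read 'd'  n0⇒n0
[15] read 'a'  n0⇒n1  ** P0@[15:15]
[16] read 'd'  n1⇒n2
[17] read 'c'  n2⇒n3  ** P1@[15:17]
[18] read 'a'  n3⇒n1 ·f  ** P0@[18:18]
[19] read 'b'  n1⇒n0 ·f
[20] read 'a'  n0⇒n1  ** P0@[20:20]
[21] read 'a'  n1⇒n1 ·f  ** P0@[21:21]
[22] read 'd'  n1⇒n2
[23] read 'c'  n2⇒n3  ** P1@[21:23]
[24] read 'd'  n3⇒n0 ·f
[25] read 'd'  n0⇒n0
[26] read 'd'  n0⇒n0
[27] read 'a'  n0⇒n1  ** P0@[27:27]
[28] read 'd'  n1⇒n2
[29] read 'c'  n2⇒n3  ** P1@[27:29]
[30] read 'a'  n3⇒n1 ·f  ** P0@[30:30]
[31] read 'd'  n1⇒n2
[32] read 'c'  n2⇒n3  ** P1@[30:32]
[33] read 'a'  n3⇒n1 ·f  ** P0@[33:33]
[34] read 'd'  n1⇒n2
[35] read 'd'  n2⇒n0 ·f
[36] read 'a'  n0⇒n1  ** P0@[36:36]
[37] read 'd'  n1⇒n2
[38] read 'a'  n2⇒n1 ·f  ** P0@[38:38]
[39] read 'b'  n1⇒n0 ·f
[40] read 'c'  n0⇒n0
[41] read 'b'  n0⇒n0
[42] read 'a'  n0⇒n1  ** P0@[42:42]
[43] read 'd'  n1⇒n2
[44] read 'a'  n2⇒n1 ·f  ** P0@[44:44]
[45] read 'd'  n1⇒n2
[46] read 'c'  n2⇒n3  ** P1@[44:46]
[47] read 'a'  n3⇒n1 ·f  ** P0@[47:47]
[48] read 'd'  n1⇒n2
[49] read 'c'  n2⇒n3  ** P1@[47:49]
[50] read 'a'  n3⇒n1 ·f  ** P0@[50:50]
[51] read 'd'  n1⇒n2
[52] read 'a'  n2⇒n1 ·f  ** P0@[52:52]
[53] read 'a'  n1⇒n1 ·f  ** P0@[53:53]
[54] read 'b'  n1⇒n0 ·f
[55] read 'b'  n0⇒n0
[56] read 'b'  n0⇒n0

Result: [[0,0],[1,0],[3,0],[4,0],[6,1],[10,0],[12,1],[15,0],[17,1],[18,0],[20,0],[21,0],[23,1],[27,0],[29,1],[30,0],[32,1],[33,0],[36,0],[38,0],[42,0],[44,0],[46,1],[47,0],[49,1],[50,0],[52,0],[53,0]]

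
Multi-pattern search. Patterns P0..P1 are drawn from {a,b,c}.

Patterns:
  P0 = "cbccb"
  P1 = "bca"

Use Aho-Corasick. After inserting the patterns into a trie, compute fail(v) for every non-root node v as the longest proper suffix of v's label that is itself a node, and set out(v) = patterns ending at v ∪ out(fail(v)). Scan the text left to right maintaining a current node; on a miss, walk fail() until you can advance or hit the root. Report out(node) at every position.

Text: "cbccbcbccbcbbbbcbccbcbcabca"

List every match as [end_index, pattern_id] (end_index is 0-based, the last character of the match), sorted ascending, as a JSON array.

Construct AC machine:
Trie nodes:
  0='ε' goto b→6 c→1
  1='c' goto b→2
  2='cb' goto c→3
  3='cbc' goto c→4
  4='cbcc' goto b→5
  5='cbccb' goto ·  [P0 ends]
  6='b' goto c→7
  7='bc' goto a→8
  8='bca' goto ·  [P1 ends]

Failure links (BFS by depth):
  fail(1) 'c': from fail(0)=0 chase 'c': 0 ⇒ 0;  out=∅∪out(0)=∅
  fail(6) 'b': from fail(0)=0 chase 'b': 0 ⇒ 0;  out=∅∪out(0)=∅
  fail(2) 'cb': from fail(1)=0 chase 'b': 0 ⇒ 6;  out=∅∪out(6)=∅
  fail(7) 'bc': from fail(6)=0 chase 'c': 0 ⇒ 1;  out=∅∪out(1)=∅
  fail(3) 'cbc': from fail(2)=6 chase 'c': 6 ⇒ 7;  out=∅∪out(7)=∅
  fail(8) 'bca': from fail(7)=1 chase 'a': 1→0 ⇒ 0;  out={1}∪out(0)={1}
  fail(4) 'cbcc': from fail(3)=7 chase 'c': 7→1→0 ⇒ 1;  out=∅∪out(1)=∅
  fail(5) 'cbccb': from fail(4)=1 chase 'b': 1 ⇒ 2;  out={0}∪out(2)={0}

Text stream:
i=0 'c': node 0→1
i=1 'b': node 1→2
i=2 'c': node 2→3
i=3 'c': node 3→4
i=4 'b': node 4→5  ** P0@[0:4]
i=5 'c': node 5→3 ·f
i=6 'b': node 3→2 ·f
i=7 'c': node 2→3
i=8 'c': node 3→4
i=9 'b': node 4→5  ** P0@[5:9]
i=10 'c': node 5→3 ·f
i=11 'b': node 3→2 ·f
i=12 'b': node 2→6 ·f
i=13 'b': node 6→6 ·f
i=14 'b': node 6→6 ·f
i=15 'c': node 6→7
i=16 'b': node 7→2 ·f
i=17 'c': node 2→3
i=18 'c': node 3→4
i=19 'b': node 4→5  ** P0@[15:19]
i=20 'c': node 5→3 ·f
i=21 'b': node 3→2 ·f
i=22 'c': node 2→3
i=23 'a': node 3→8 ·f  ** P1@[21:23]
i=24 'b': node 8→6 ·f
i=25 'c': node 6→7
i=26 'a': node 7→8  ** P1@[24:26]

All matches (sorted): [[4,0],[9,0],[19,0],[23,1],[26,1]]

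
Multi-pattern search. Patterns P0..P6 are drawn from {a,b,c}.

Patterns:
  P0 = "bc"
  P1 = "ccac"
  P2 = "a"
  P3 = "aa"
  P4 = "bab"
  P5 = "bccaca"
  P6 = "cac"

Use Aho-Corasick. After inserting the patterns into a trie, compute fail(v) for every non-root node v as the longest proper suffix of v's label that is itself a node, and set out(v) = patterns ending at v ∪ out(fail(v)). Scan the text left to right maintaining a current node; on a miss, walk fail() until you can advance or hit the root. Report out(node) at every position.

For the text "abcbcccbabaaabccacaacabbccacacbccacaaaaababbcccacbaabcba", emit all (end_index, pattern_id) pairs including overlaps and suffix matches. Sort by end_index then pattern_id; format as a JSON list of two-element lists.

Build automaton:
Trie (insert patterns):
  0='ε' goto a→7 b→1 c→3
  1='b' goto a→9 c→2
  2='bc' goto c→11  [P0 ends]
  3='c' goto a→15 c→4
  4='cc' goto a→5
  5='cca' goto c→6
  6='ccac' goto ·  [P1 ends]
  7='a' goto a→8  [P2 ends]
  8='aa' goto ·  [P3 ends]
  9='ba' goto b→10
  10='bab' goto ·  [P4 ends]
  11='bcc' goto a→12
  12='bcca' goto c→13
  13='bccac' goto a→14
  14='bccaca' goto ·  [P5 ends]
  15='ca' goto c→16
  16='cac' goto ·  [P6 ends]

BFS fail/out derivation:
  fail(1) 'b': from fail(0)=0 chase 'b': 0 ⇒ 0;  out=∅∪out(0)=∅
  fail(3) 'c': from fail(0)=0 chase 'c': 0 ⇒ 0;  out=∅∪out(0)=∅
  fail(7) 'a': from fail(0)=0 chase 'a': 0 ⇒ 0;  out={2}∪out(0)={2}
  fail(2) 'bc': from fail(1)=0 chase 'c': 0 ⇒ 3;  out={0}∪out(3)={0}
  fail(4) 'cc': from fail(3)=0 chase 'c': 0 ⇒ 3;  out=∅∪out(3)=∅
  fail(8) 'aa': from fail(7)=0 chase 'a': 0 ⇒ 7;  out={3}∪out(7)={2,3}
  fail(9) 'ba': from fail(1)=0 chase 'a': 0 ⇒ 7;  out=∅∪out(7)={2}
  fail(15) 'ca': from fail(3)=0 chase 'a': 0 ⇒ 7;  out=∅∪out(7)={2}
  fail(5) 'cca': from fail(4)=3 chase 'a': 3 ⇒ 15;  out=∅∪out(15)={2}
  fail(10) 'bab': from fail(9)=7 chase 'b': 7→0 ⇒ 1;  out={4}∪out(1)={4}
  fail(11) 'bcc': from fail(2)=3 chase 'c': 3 ⇒ 4;  out=∅∪out(4)=∅
  fail(16) 'cac': from fail(15)=7 chase 'c': 7→0 ⇒ 3;  out={6}∪out(3)={6}
  fail(6) 'ccac': from fail(5)=15 chase 'c': 15 ⇒ 16;  out={1}∪out(16)={1,6}
  fail(12) 'bcca': from fail(11)=4 chase 'a': 4 ⇒ 5;  out=∅∪out(5)={2}
  fail(13) 'bccac': from fail(12)=5 chase 'c': 5 ⇒ 6;  out=∅∪out(6)={1,6}
  fail(14) 'bccaca': from fail(13)=6 chase 'a': 6→16→3 ⇒ 15;  out={5}∪out(15)={2,5}

Scan:
pos 0 'a': at 7  → match P2@[0:0]
pos 1 'b': at 1 (fail-walked)
pos 2 'c': at 2  → match P0@[1:2]
pos 3 'b': at 1 (fail-walked)
pos 4 'c': at 2  → match P0@[3:4]
pos 5 'c': at 11
pos 6 'c': at 4 (fail-walked)
pos 7 'b': at 1 (fail-walked)
pos 8 'a': at 9  → match P2@[8:8]
pos 9 'b': at 10  → match P4@[7:9]
pos 10 'a': at 9 (fail-walked)  → match P2@[10:10]
pos 11 'a': at 8 (fail-walked)  → match P2@[11:11],P3@[10:11]
pos 12 'a': at 8 (fail-walked)  → match P2@[12:12],P3@[11:12]
pos 13 'b': at 1 (fail-walked)
pos 14 'c': at 2  → match P0@[13:14]
pos 15 'c': at 11
pos 16 'a': at 12  → match P2@[16:16]
pos 17 'c': at 13  → match P1@[14:17],P6@[15:17]
pos 18 'a': at 14  → match P2@[18:18],P5@[13:18]
pos 19 'a': at 8 (fail-walked)  → match P2@[19:19],P3@[18:19]
pos 20 'c': at 3 (fail-walked)
pos 21 'a': at 15  → match P2@[21:21]
pos 22 'b': at 1 (fail-walked)
pos 23 'b': at 1 (fail-walked)
pos 24 'c': at 2  → match P0@[23:24]
pos 25 'c': at 11
pos 26 'a': at 12  → match P2@[26:26]
pos 27 'c': at 13  → match P1@[24:27],P6@[25:27]
pos 28 'a': at 14  → match P2@[28:28],P5@[23:28]
pos 29 'c': at 16 (fail-walked)  → match P6@[27:29]
pos 30 'b': at 1 (fail-walked)
pos 31 'c': at 2  → match P0@[30:31]
pos 32 'c': at 11
pos 33 'a': at 12  → match P2@[33:33]
pos 34 'c': at 13  → match P1@[31:34],P6@[32:34]
pos 35 'a': at 14  → match P2@[35:35],P5@[30:35]
pos 36 'a': at 8 (fail-walked)  → match P2@[36:36],P3@[35:36]
pos 37 'a': at 8 (fail-walked)  → match P2@[37:37],P3@[36:37]
pos 38 'a': at 8 (fail-walked)  → match P2@[38:38],P3@[37:38]
pos 39 'a': at 8 (fail-walked)  → match P2@[39:39],P3@[38:39]
pos 40 'b': at 1 (fail-walked)
pos 41 'a': at 9  → match P2@[41:41]
pos 42 'b': at 10  → match P4@[40:42]
pos 43 'b': at 1 (fail-walked)
pos 44 'c': at 2  → match P0@[43:44]
pos 45 'c': at 11
pos 46 'c': at 4 (fail-walked)
pos 47 'a': at 5  → match P2@[47:47]
pos 48 'c': at 6  → match P1@[45:48],P6@[46:48]
pos 49 'b': at 1 (fail-walked)
pos 50 'a': at 9  → match P2@[50:50]
pos 51 'a': at 8 (fail-walked)  → match P2@[51:51],P3@[50:51]
pos 52 'b': at 1 (fail-walked)
pos 53 'c': at 2  → match P0@[52:53]
pos 54 'b': at 1 (fail-walked)
pos 55 'a': at 9  → match P2@[55:55]

Matches: [[0,2],[2,0],[4,0],[8,2],[9,4],[10,2],[11,2],[11,3],[12,2],[12,3],[14,0],[16,2],[17,1],[17,6],[18,2],[18,5],[19,2],[19,3],[21,2],[24,0],[26,2],[27,1],[27,6],[28,2],[28,5],[29,6],[31,0],[33,2],[34,1],[34,6],[35,2],[35,5],[36,2],[36,3],[37,2],[37,3],[38,2],[38,3],[39,2],[39,3],[41,2],[42,4],[44,0],[47,2],[48,1],[48,6],[50,2],[51,2],[51,3],[53,0],[55,2]]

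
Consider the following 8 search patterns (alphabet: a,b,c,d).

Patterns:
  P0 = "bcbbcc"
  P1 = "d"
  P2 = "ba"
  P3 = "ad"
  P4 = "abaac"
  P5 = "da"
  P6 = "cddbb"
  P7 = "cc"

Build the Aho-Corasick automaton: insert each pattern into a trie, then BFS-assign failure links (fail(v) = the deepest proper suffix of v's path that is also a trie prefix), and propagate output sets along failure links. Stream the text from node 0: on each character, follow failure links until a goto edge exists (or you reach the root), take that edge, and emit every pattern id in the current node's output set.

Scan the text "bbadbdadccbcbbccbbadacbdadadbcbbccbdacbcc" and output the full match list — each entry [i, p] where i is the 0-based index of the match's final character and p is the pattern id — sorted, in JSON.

Construct AC machine:
Trie nodes:
  0='ε' goto a→9 b→1 c→16 d→7
  1='b' goto a→8 c→2
  2='bc' goto b→3
  3='bcb' goto b→4
  4='bcbb' goto c→5
  5='bcbbc' goto c→6
  6='bcbbcc' goto ·  ←P0
  7='d' goto a→15  ←P1
  8='ba' goto ·  ←P2
  9='a' goto b→11 d→10
  10='ad' goto ·  ←P3
  11='ab' goto a→12
  12='aba' goto a→13
  13='abaa' goto c→14
  14='abaac' goto ·  ←P4
  15='da' goto ·  ←P5
  16='c' goto c→21 d→17
  17='cd' goto d→18
  18='cdd' goto b→19
  19='cddb' goto b→20
  20='cddbb' goto ·  ←P6
  21='cc' goto ·  ←P7

BFS fail/out derivation:
  fail(1) 'b': from fail(0)=0 chase 'b': 0 ⇒ 0;  out=∅∪out(0)=∅
  fail(7) 'd': from fail(0)=0 chase 'd': 0 ⇒ 0;  out={1}∪out(0)={1}
  fail(9) 'a': from fail(0)=0 chase 'a': 0 ⇒ 0;  out=∅∪out(0)=∅
  fail(16) 'c': from fail(0)=0 chase 'c': 0 ⇒ 0;  out=∅∪out(0)=∅
  fail(2) 'bc': from fail(1)=0 chase 'c': 0 ⇒ 16;  out=∅∪out(16)=∅
  fail(8) 'ba': from fail(1)=0 chase 'a': 0 ⇒ 9;  out={2}∪out(9)={2}
  fail(10) 'ad': from fail(9)=0 chase 'd': 0 ⇒ 7;  out={3}∪out(7)={1,3}
  fail(11) 'ab': from fail(9)=0 chase 'b': 0 ⇒ 1;  out=∅∪out(1)=∅
  fail(15) 'da': from fail(7)=0 chase 'a': 0 ⇒ 9;  out={5}∪out(9)={5}
  fail(17) 'cd': from fail(16)=0 chase 'd': 0 ⇒ 7;  out=∅∪out(7)={1}
  fail(21) 'cc': from fail(16)=0 chase 'c': 0 ⇒ 16;  out={7}∪out(16)={7}
  fail(3) 'bcb': from fail(2)=16 chase 'b': 16→0 ⇒ 1;  out=∅∪out(1)=∅
  fail(12) 'aba': from fail(11)=1 chase 'a': 1 ⇒ 8;  out=∅∪out(8)={2}
  fail(18) 'cdd': from fail(17)=7 chase 'd': 7→0 ⇒ 7;  out=∅∪out(7)={1}
  fail(4) 'bcbb': from fail(3)=1 chase 'b': 1→0 ⇒ 1;  out=∅∪out(1)=∅
  fail(13) 'abaa': from fail(12)=8 chase 'a': 8→9→0 ⇒ 9;  out=∅∪out(9)=∅
  fail(19) 'cddb': from fail(18)=7 chase 'b': 7→0 ⇒ 1;  out=∅∪out(1)=∅
  fail(5) 'bcbbc': from fail(4)=1 chase 'c': 1 ⇒ 2;  out=∅∪out(2)=∅
  fail(14) 'abaac': from fail(13)=9 chase 'c': 9→0 ⇒ 16;  out={4}∪out(16)={4}
  fail(20) 'cddbb': from fail(19)=1 chase 'b': 1→0 ⇒ 1;  out={6}∪out(1)={6}
  fail(6) 'bcbbcc': from fail(5)=2 chase 'c': 2→16 ⇒ 21;  out={0}∪out(21)={0,7}

Scan:
i=0 'b': node 0→1
i=1 'b': node 1→1 (via fail)
i=2 'a': node 1→8  ** P2@[1:2]
i=3 'd': node 8→10 (via fail)  ** P1@[3:3],P3@[2:3]
i=4 'b': node 10→1 (via fail)
i=5 'd': node 1→7 (via fail)  ** P1@[5:5]
i=6 'a': node 7→15  ** P5@[5:6]
i=7 'd': node 15→10 (via fail)  ** P1@[7:7],P3@[6:7]
i=8 'c': node 10→16 (via fail)
i=9 'c': node 16→21  ** P7@[8:9]
i=10 'b': node 21→1 (via fail)
i=11 'c': node 1→2
i=12 'b': node 2→3
i=13 'b': node 3→4
i=14 'c': node 4→5
i=15 'c': node 5→6  ** P0@[10:15],P7@[14:15]
i=16 'b': node 6→1 (via fail)
i=17 'b': node 1→1 (via fail)
i=18 'a': node 1→8  ** P2@[17:18]
i=19 'd': node 8→10 (via fail)  ** P1@[19:19],P3@[18:19]
i=20 'a': node 10→15 (via fail)  ** P5@[19:20]
i=21 'c': node 15→16 (via fail)
i=22 'b': node 16→1 (via fail)
i=23 'd': node 1→7 (via fail)  ** P1@[23:23]
i=24 'a': node 7→15  ** P5@[23:24]
i=25 'd': node 15→10 (via fail)  ** P1@[25:25],P3@[24:25]
i=26 'a': node 10→15 (via fail)  ** P5@[25:26]
i=27 'd': node 15→10 (via fail)  ** P1@[27:27],P3@[26:27]
i=28 'b': node 10→1 (via fail)
i=29 'c': node 1→2
i=30 'b': node 2→3
i=31 'b': node 3→4
i=32 'c': node 4→5
i=33 'c': node 5→6  ** P0@[28:33],P7@[32:33]
i=34 'b': node 6→1 (via fail)
i=35 'd': node 1→7 (via fail)  ** P1@[35:35]
i=36 'a': node 7→15  ** P5@[35:36]
i=37 'c': node 15→16 (via fail)
i=38 'b': node 16→1 (via fail)
i=39 'c': node 1→2
i=40 'c': node 2→21 (via fail)  ** P7@[39:40]

All matches (sorted): [[2,2],[3,1],[3,3],[5,1],[6,5],[7,1],[7,3],[9,7],[15,0],[15,7],[18,2],[19,1],[19,3],[20,5],[23,1],[24,5],[25,1],[25,3],[26,5],[27,1],[27,3],[33,0],[33,7],[35,1],[36,5],[40,7]]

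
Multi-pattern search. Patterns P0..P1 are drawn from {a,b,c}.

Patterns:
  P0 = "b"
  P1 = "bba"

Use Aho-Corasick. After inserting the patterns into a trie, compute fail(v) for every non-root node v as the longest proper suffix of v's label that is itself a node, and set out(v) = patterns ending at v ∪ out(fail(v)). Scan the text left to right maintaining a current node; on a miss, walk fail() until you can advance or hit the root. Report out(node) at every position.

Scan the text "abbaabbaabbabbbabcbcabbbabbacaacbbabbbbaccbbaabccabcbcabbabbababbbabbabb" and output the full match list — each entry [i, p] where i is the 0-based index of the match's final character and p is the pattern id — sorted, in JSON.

Construct AC machine:
Trie (insert patterns):
  0='ε' goto b→1
  1='b' goto b→2  [P0 ends]
  2='bb' goto a→3
  3='bba' goto ·  [P1 ends]

BFS fail/out derivation:
  n1('b'): parent n0 fail=0; on 'b' 0 → fail=0;  out {0}∪∅={0}
  n2('bb'): parent n1 fail=0; on 'b' 0 → fail=1;  out ∅∪{0}={0}
  n3('bba'): parent n2 fail=1; on 'a' 1→0 → fail=0;  out {1}∪∅={1}

Scan:
[0] read 'a'  n0⇒n0
[1] read 'b'  n0⇒n1  emit P0@[1:1]
[2] read 'b'  n1⇒n2  emit P0@[2:2]
[3] read 'a'  n2⇒n3  emit P1@[1:3]
[4] read 'a'  n3⇒n0 (fail-walked)
[5] read 'b'  n0⇒n1  emit P0@[5:5]
[6] read 'b'  n1⇒n2  emit P0@[6:6]
[7] read 'a'  n2⇒n3  emit P1@[5:7]
[8] read 'a'  n3⇒n0 (fail-walked)
[9] read 'b'  n0⇒n1  emit P0@[9:9]
[10] read 'b'  n1⇒n2  emit P0@[10:10]
[11] read 'a'  n2⇒n3  emit P1@[9:11]
[12] read 'b'  n3⇒n1 (fail-walked)  emit P0@[12:12]
[13] read 'b'  n1⇒n2  emit P0@[13:13]
[14] read 'b'  n2⇒n2 (fail-walked)  emit P0@[14:14]
[15] read 'a'  n2⇒n3  emit P1@[13:15]
[16] read 'b'  n3⇒n1 (fail-walked)  emit P0@[16:16]
[17] read 'c'  n1⇒n0 (fail-walked)
[18] read 'b'  n0⇒n1  emit P0@[18:18]
[19] read 'c'  n1⇒n0 (fail-walked)
[20] read 'a'  n0⇒n0
[21] read 'b'  n0⇒n1  emit P0@[21:21]
[22] read 'b'  n1⇒n2  emit P0@[22:22]
[23] read 'b'  n2⇒n2 (fail-walked)  emit P0@[23:23]
[24] read 'a'  n2⇒n3  emit P1@[22:24]
[25] read 'b'  n3⇒n1 (fail-walked)  emit P0@[25:25]
[26] read 'b'  n1⇒n2  emit P0@[26:26]
[27] read 'a'  n2⇒n3  emit P1@[25:27]
[28] read 'c'  n3⇒n0 (fail-walked)
[29] read 'a'  n0⇒n0
[30] read 'a'  n0⇒n0
[31] read 'c'  n0⇒n0
[32] read 'b'  n0⇒n1  emit P0@[32:32]
[33] read 'b'  n1⇒n2  emit P0@[33:33]
[34] read 'a'  n2⇒n3  emit P1@[32:34]
[35] read 'b'  n3⇒n1 (fail-walked)  emit P0@[35:35]
[36] read 'b'  n1⇒n2  emit P0@[36:36]
[37] read 'b'  n2⇒n2 (fail-walked)  emit P0@[37:37]
[38] read 'b'  n2⇒n2 (fail-walked)  emit P0@[38:38]
[39] read 'a'  n2⇒n3  emit P1@[37:39]
[40] read 'c'  n3⇒n0 (fail-walked)
[41] read 'c'  n0⇒n0
[42] read 'b'  n0⇒n1  emit P0@[42:42]
[43] read 'b'  n1⇒n2  emit P0@[43:43]
[44] read 'a'  n2⇒n3  emit P1@[42:44]
[45] read 'a'  n3⇒n0 (fail-walked)
[46] read 'b'  n0⇒n1  emit P0@[46:46]
[47] read 'c'  n1⇒n0 (fail-walked)
[48] read 'c'  n0⇒n0
[49] read 'a'  n0⇒n0
[50] read 'b'  n0⇒n1  emit P0@[50:50]
[51] read 'c'  n1⇒n0 (fail-walked)
[52] read 'b'  n0⇒n1  emit P0@[52:52]
[53] read 'c'  n1⇒n0 (fail-walked)
[54] read 'a'  n0⇒n0
[55] read 'b'  n0⇒n1  emit P0@[55:55]
[56] read 'b'  n1⇒n2  emit P0@[56:56]
[57] read 'a'  n2⇒n3  emit P1@[55:57]
[58] read 'b'  n3⇒n1 (fail-walked)  emit P0@[58:58]
[59] read 'b'  n1⇒n2  emit P0@[59:59]
[60] read 'a'  n2⇒n3  emit P1@[58:60]
[61] read 'b'  n3⇒n1 (fail-walked)  emit P0@[61:61]
[62] read 'a'  n1⇒n0 (fail-walked)
[63] read 'b'  n0⇒n1  emit P0@[63:63]
[64] read 'b'  n1⇒n2  emit P0@[64:64]
[65] read 'b'  n2⇒n2 (fail-walked)  emit P0@[65:65]
[66] read 'a'  n2⇒n3  emit P1@[64:66]
[67] read 'b'  n3⇒n1 (fail-walked)  emit P0@[67:67]
[68] read 'b'  n1⇒n2  emit P0@[68:68]
[69] read 'a'  n2⇒n3  emit P1@[67:69]
[70] read 'b'  n3⇒n1 (fail-walked)  emit P0@[70:70]
[71] read 'b'  n1⇒n2  emit P0@[71:71]

All matches (sorted): [[1,0],[2,0],[3,1],[5,0],[6,0],[7,1],[9,0],[10,0],[11,1],[12,0],[13,0],[14,0],[15,1],[16,0],[18,0],[21,0],[22,0],[23,0],[24,1],[25,0],[26,0],[27,1],[32,0],[33,0],[34,1],[35,0],[36,0],[37,0],[38,0],[39,1],[42,0],[43,0],[44,1],[46,0],[50,0],[52,0],[55,0],[56,0],[57,1],[58,0],[59,0],[60,1],[61,0],[63,0],[64,0],[65,0],[66,1],[67,0],[68,0],[69,1],[70,0],[71,0]]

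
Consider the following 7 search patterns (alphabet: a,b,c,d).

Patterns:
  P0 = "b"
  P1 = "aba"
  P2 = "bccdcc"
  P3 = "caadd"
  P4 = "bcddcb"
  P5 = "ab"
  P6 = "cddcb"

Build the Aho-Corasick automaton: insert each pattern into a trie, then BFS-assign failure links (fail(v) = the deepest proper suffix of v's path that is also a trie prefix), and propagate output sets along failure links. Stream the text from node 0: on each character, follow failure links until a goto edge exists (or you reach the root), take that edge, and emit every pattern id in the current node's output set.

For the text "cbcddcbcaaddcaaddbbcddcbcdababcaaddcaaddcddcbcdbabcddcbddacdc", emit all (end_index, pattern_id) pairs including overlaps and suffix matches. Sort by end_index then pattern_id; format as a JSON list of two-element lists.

Build:
Trie nodes:
  0='ε' goto a→2 b→1 c→10
  1='b' goto c→5  [P0 ends]
  2='a' goto b→3
  3='ab' goto a→4  [P5 ends]
  4='aba' goto ·  [P1 ends]
  5='bc' goto c→6 d→15
  6='bcc' goto d→7
  7='bccd' goto c→8
  8='bccdc' goto c→9
  9='bccdcc' goto ·  [P2 ends]
  10='c' goto a→11 d→19
  11='ca' goto a→12
  12='caa' goto d→13
  13='caad' goto d→14
  14='caadd' goto ·  [P3 ends]
  15='bcd' goto d→16
  16='bcdd' goto c→17
  17='bcddc' goto b→18
  18='bcddcb' goto ·  [P4 ends]
  19='cd' goto d→20
  20='cdd' goto c→21
  21='cddc' goto b→22
  22='cddcb' goto ·  [P6 ends]

BFS fail/out derivation:
  n1('b'): parent n0 fail=0; on 'b' 0 → fail=0;  out {0}∪∅={0}
  n2('a'): parent n0 fail=0; on 'a' 0 → fail=0;  out ∅∪∅=∅
  n10('c'): parent n0 fail=0; on 'c' 0 → fail=0;  out ∅∪∅=∅
  n3('ab'): parent n2 fail=0; on 'b' 0 → fail=1;  out {5}∪{0}={0,5}
  n5('bc'): parent n1 fail=0; on 'c' 0 → fail=10;  out ∅∪∅=∅
  n11('ca'): parent n10 fail=0; on 'a' 0 → fail=2;  out ∅∪∅=∅
  n19('cd'): parent n10 fail=0; on 'd' 0 → fail=0;  out ∅∪∅=∅
  n4('aba'): parent n3 fail=1; on 'a' 1→0 → fail=2;  out {1}∪∅={1}
  n6('bcc'): parent n5 fail=10; on 'c' 10→0 → fail=10;  out ∅∪∅=∅
  n12('caa'): parent n11 fail=2; on 'a' 2→0 → fail=2;  out ∅∪∅=∅
  n15('bcd'): parent n5 fail=10; on 'd' 10 → fail=19;  out ∅∪∅=∅
  n20('cdd'): parent n19 fail=0; on 'd' 0 → fail=0;  out ∅∪∅=∅
  n7('bccd'): parent n6 fail=10; on 'd' 10 → fail=19;  out ∅∪∅=∅
  n13('caad'): parent n12 fail=2; on 'd' 2→0 → fail=0;  out ∅∪∅=∅
  n16('bcdd'): parent n15 fail=19; on 'd' 19 → fail=20;  out ∅∪∅=∅
  n21('cddc'): parent n20 fail=0; on 'c' 0 → fail=10;  out ∅∪∅=∅
  n8('bccdc'): parent n7 fail=19; on 'c' 19→0 → fail=10;  out ∅∪∅=∅
  n14('caadd'): parent n13 fail=0; on 'd' 0 → fail=0;  out {3}∪∅={3}
  n17('bcddc'): parent n16 fail=20; on 'c' 20 → fail=21;  out ∅∪∅=∅
  n22('cddcb'): parent n21 fail=10; on 'b' 10→0 → fail=1;  out {6}∪{0}={0,6}
  n9('bccdcc'): parent n8 fail=10; on 'c' 10→0 → fail=10;  out {2}∪∅={2}
  n18('bcddcb'): parent n17 fail=21; on 'b' 21 → fail=22;  out {4}∪{0,6}={0,4,6}

Text stream:
[0] read 'c'  n0⇒n10
[1] read 'b'  n10⇒n1 ·f  emit P0@[1:1]
[2] read 'c'  n1⇒n5
[3] read 'd'  n5⇒n15
[4] read 'd'  n15⇒n16
[5] read 'c'  n16⇒n17
[6] read 'b'  n17⇒n18  emit P0@[6:6],P4@[1:6],P6@[2:6]
[7] read 'c'  n18⇒n5 ·f
[8] read 'a'  n5⇒n11 ·f
[9] read 'a'  n11⇒n12
[10] read 'd'  n12⇒n13
[11] read 'd'  n13⇒n14  emit P3@[7:11]
[12] read 'c'  n14⇒n10 ·f
[13] read 'a'  n10⇒n11
[14] read 'a'  n11⇒n12
[15] read 'd'  n12⇒n13
[16] read 'd'  n13⇒n14  emit P3@[12:16]
[17] read 'b'  n14⇒n1 ·f  emit P0@[17:17]
[18] read 'b'  n1⇒n1 ·f  emit P0@[18:18]
[19] read 'c'  n1⇒n5
[20] read 'd'  n5⇒n15
[21] read 'd'  n15⇒n16
[22] read 'c'  n16⇒n17
[23] read 'b'  n17⇒n18  emit P0@[23:23],P4@[18:23],P6@[19:23]
[24] read 'c'  n18⇒n5 ·f
[25] read 'd'  n5⇒n15
[26] read 'a'  n15⇒n2 ·f
[27] read 'b'  n2⇒n3  emit P0@[27:27],P5@[26:27]
[28] read 'a'  n3⇒n4  emit P1@[26:28]
[29] read 'b'  n4⇒n3 ·f  emit P0@[29:29],P5@[28:29]
[30] read 'c'  n3⇒n5 ·f
[31] read 'a'  n5⇒n11 ·f
[32] read 'a'  n11⇒n12
[33] read 'd'  n12⇒n13
[34] read 'd'  n13⇒n14  emit P3@[30:34]
[35] read 'c'  n14⇒n10 ·f
[36] read 'a'  n10⇒n11
[37] read 'a'  n11⇒n12
[38] read 'd'  n12⇒n13
[39] read 'd'  n13⇒n14  emit P3@[35:39]
[40] read 'c'  n14⇒n10 ·f
[41] read 'd'  n10⇒n19
[42] read 'd'  n19⇒n20
[43] read 'c'  n20⇒n21
[44] read 'b'  n21⇒n22  emit P0@[44:44],P6@[40:44]
[45] read 'c'  n22⇒n5 ·f
[46] read 'd'  n5⇒n15
[47] read 'b'  n15⇒n1 ·f  emit P0@[47:47]
[48] read 'a'  n1⇒n2 ·f
[49] read 'b'  n2⇒n3  emit P0@[49:49],P5@[48:49]
[50] read 'c'  n3⇒n5 ·f
[51] read 'd'  n5⇒n15
[52] read 'd'  n15⇒n16
[53] read 'c'  n16⇒n17
[54] read 'b'  n17⇒n18  emit P0@[54:54],P4@[49:54],P6@[50:54]
[55] read 'd'  n18⇒n0 ·f
[56] read 'd'  n0⇒n0
[57] read 'a'  n0⇒n2
[58] read 'c'  n2⇒n10 ·f
[59] read 'd'  n10⇒n19
[60] read 'c'  n19⇒n10 ·f

All matches (sorted): [[1,0],[6,0],[6,4],[6,6],[11,3],[16,3],[17,0],[18,0],[23,0],[23,4],[23,6],[27,0],[27,5],[28,1],[29,0],[29,5],[34,3],[39,3],[44,0],[44,6],[47,0],[49,0],[49,5],[54,0],[54,4],[54,6]]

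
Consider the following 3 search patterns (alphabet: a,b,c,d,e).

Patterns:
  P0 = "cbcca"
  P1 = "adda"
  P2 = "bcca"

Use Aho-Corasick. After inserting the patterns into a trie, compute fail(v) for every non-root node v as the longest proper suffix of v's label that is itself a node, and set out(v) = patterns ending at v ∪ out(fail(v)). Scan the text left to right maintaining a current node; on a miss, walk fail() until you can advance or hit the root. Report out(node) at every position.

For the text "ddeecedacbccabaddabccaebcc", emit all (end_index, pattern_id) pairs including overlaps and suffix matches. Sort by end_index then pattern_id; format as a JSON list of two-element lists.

Construct AC machine:
Trie nodes:
  n0 'ε': a→6 b→10 c→1
  n1 'c': b→2
  n2 'cb': c→3
  n3 'cbc': c→4
  n4 'cbcc': a→5
  n5 'cbcca': ·  ←P0
  n6 'a': d→7
  n7 'ad': d→8
  n8 'add': a→9
  n9 'adda': ·  ←P1
  n10 'b': c→11
  n11 'bc': c→12
  n12 'bcc': a→13
  n13 'bcca': ·  ←P2

BFS fail/out derivation:
  fail(1) 'c': from fail(0)=0 chase 'c': 0 ⇒ 0;  out=∅∪out(0)=∅
  fail(6) 'a': from fail(0)=0 chase 'a': 0 ⇒ 0;  out=∅∪out(0)=∅
  fail(10) 'b': from fail(0)=0 chase 'b': 0 ⇒ 0;  out=∅∪out(0)=∅
  fail(2) 'cb': from fail(1)=0 chase 'b': 0 ⇒ 10;  out=∅∪out(10)=∅
  fail(7) 'ad': from fail(6)=0 chase 'd': 0 ⇒ 0;  out=∅∪out(0)=∅
  fail(11) 'bc': from fail(10)=0 chase 'c': 0 ⇒ 1;  out=∅∪out(1)=∅
  fail(3) 'cbc': from fail(2)=10 chase 'c': 10 ⇒ 11;  out=∅∪out(11)=∅
  fail(8) 'add': from fail(7)=0 chase 'd': 0 ⇒ 0;  out=∅∪out(0)=∅
  fail(12) 'bcc': from fail(11)=1 chase 'c': 1→0 ⇒ 1;  out=∅∪out(1)=∅
  fail(4) 'cbcc': from fail(3)=11 chase 'c': 11 ⇒ 12;  out=∅∪out(12)=∅
  fail(9) 'adda': from fail(8)=0 chase 'a': 0 ⇒ 6;  out={1}∪out(6)={1}
  fail(13) 'bcca': from fail(12)=1 chase 'a': 1→0 ⇒ 6;  out={2}∪out(6)={2}
  fail(5) 'cbcca': from fail(4)=12 chase 'a': 12 ⇒ 13;  out={0}∪out(13)={0,2}

Run:
pos 0 'd': at 0
pos 1 'd': at 0
pos 2 'e': at 0
pos 3 'e': at 0
pos 4 'c': at 1
pos 5 'e': at 0 (via fail)
pos 6 'd': at 0
pos 7 'a': at 6
pos 8 'c': at 1 (via fail)
pos 9 'b': at 2
pos 10 'c': at 3
pos 11 'c': at 4
pos 12 'a': at 5  emit P0@[8:12],P2@[9:12]
pos 13 'b': at 10 (via fail)
pos 14 'a': at 6 (via fail)
pos 15 'd': at 7
pos 16 'd': at 8
pos 17 'a': at 9  emit P1@[14:17]
pos 18 'b': at 10 (via fail)
pos 19 'c': at 11
pos 20 'c': at 12
pos 21 'a': at 13  emit P2@[18:21]
pos 22 'e': at 0 (via fail)
pos 23 'b': at 10
pos 24 'c': at 11
pos 25 'c': at 12

Matches: [[12,0],[12,2],[17,1],[21,2]]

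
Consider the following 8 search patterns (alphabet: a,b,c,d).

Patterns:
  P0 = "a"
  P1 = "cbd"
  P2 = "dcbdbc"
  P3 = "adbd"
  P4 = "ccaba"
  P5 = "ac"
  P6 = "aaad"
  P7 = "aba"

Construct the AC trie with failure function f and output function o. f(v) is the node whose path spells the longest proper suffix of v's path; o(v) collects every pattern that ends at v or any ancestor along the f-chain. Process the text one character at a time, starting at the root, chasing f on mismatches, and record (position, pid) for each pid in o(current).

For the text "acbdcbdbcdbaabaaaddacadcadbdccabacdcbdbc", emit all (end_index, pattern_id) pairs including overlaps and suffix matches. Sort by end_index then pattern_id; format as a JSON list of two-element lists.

Build:
Trie nodes:
  n0 'ε': a→1 c→2 d→5
  n1 'a': a→19 b→22 c→18 d→11  [P0 ends]
  n2 'c': b→3 c→14
  n3 'cb': d→4
  n4 'cbd': ·  [P1 ends]
  n5 'd': c→6
  n6 'dc': b→7
  n7 'dcb': d→8
  n8 'dcbd': b→9
  n9 'dcbdb': c→10
  n10 'dcbdbc': ·  [P2 ends]
  n11 'ad': b→12
  n12 'adb': d→13
  n13 'adbd': ·  [P3 ends]
  n14 'cc': a→15
  n15 'cca': b→16
  n16 'ccab': a→17
  n17 'ccaba': ·  [P4 ends]
  n18 'ac': ·  [P5 ends]
  n19 'aa': a→20
  n20 'aaa': d→21
  n21 'aaad': ·  [P6 ends]
  n22 'ab': a→23
  n23 'aba': ·  [P7 ends]

BFS fail/out derivation:
  fail(1) 'a': from fail(0)=0 chase 'a': 0 ⇒ 0;  out={0}∪out(0)={0}
  fail(2) 'c': from fail(0)=0 chase 'c': 0 ⇒ 0;  out=∅∪out(0)=∅
  fail(5) 'd': from fail(0)=0 chase 'd': 0 ⇒ 0;  out=∅∪out(0)=∅
  fail(3) 'cb': from fail(2)=0 chase 'b': 0 ⇒ 0;  out=∅∪out(0)=∅
  fail(6) 'dc': from fail(5)=0 chase 'c': 0 ⇒ 2;  out=∅∪out(2)=∅
  fail(11) 'ad': from fail(1)=0 chase 'd': 0 ⇒ 5;  out=∅∪out(5)=∅
  fail(14) 'cc': from fail(2)=0 chase 'c': 0 ⇒ 2;  out=∅∪out(2)=∅
  fail(18) 'ac': from fail(1)=0 chase 'c': 0 ⇒ 2;  out={5}∪out(2)={5}
  fail(19) 'aa': from fail(1)=0 chase 'a': 0 ⇒ 1;  out=∅∪out(1)={0}
  fail(22) 'ab': from fail(1)=0 chase 'b': 0 ⇒ 0;  out=∅∪out(0)=∅
  fail(4) 'cbd': from fail(3)=0 chase 'd': 0 ⇒ 5;  out={1}∪out(5)={1}
  fail(7) 'dcb': from fail(6)=2 chase 'b': 2 ⇒ 3;  out=∅∪out(3)=∅
  fail(12) 'adb': from fail(11)=5 chase 'b': 5→0 ⇒ 0;  out=∅∪out(0)=∅
  fail(15) 'cca': from fail(14)=2 chase 'a': 2→0 ⇒ 1;  out=∅∪out(1)={0}
  fail(20) 'aaa': from fail(19)=1 chase 'a': 1 ⇒ 19;  out=∅∪out(19)={0}
  fail(23) 'aba': from fail(22)=0 chase 'a': 0 ⇒ 1;  out={7}∪out(1)={0,7}
  fail(8) 'dcbd': from fail(7)=3 chase 'd': 3 ⇒ 4;  out=∅∪out(4)={1}
  fail(13) 'adbd': from fail(12)=0 chase 'd': 0 ⇒ 5;  out={3}∪out(5)={3}
  fail(16) 'ccab': from fail(15)=1 chase 'b': 1 ⇒ 22;  out=∅∪out(22)=∅
  fail(21) 'aaad': from fail(20)=19 chase 'd': 19→1 ⇒ 11;  out={6}∪out(11)={6}
  fail(9) 'dcbdb': from fail(8)=4 chase 'b': 4→5→0 ⇒ 0;  out=∅∪out(0)=∅
  fail(17) 'ccaba': from fail(16)=22 chase 'a': 22 ⇒ 23;  out={4}∪out(23)={0,4,7}
  fail(10) 'dcbdbc': from fail(9)=0 chase 'c': 0 ⇒ 2;  out={2}∪out(2)={2}

Scan:
i=0 'a': node 0→1  → match P0@[0:0]
i=1 'c': node 1→18  → match P5@[0:1]
i=2 'b': node 18→3 (via fail)
i=3 'd': node 3→4  → match P1@[1:3]
i=4 'c': node 4→6 (via fail)
i=5 'b': node 6→7
i=6 'd': node 7→8  → match P1@[4:6]
i=7 'b': node 8→9
i=8 'c': node 9→10  → match P2@[3:8]
i=9 'd': node 10→5 (via fail)
i=10 'b': node 5→0 (via fail)
i=11 'a': node 0→1  → match P0@[11:11]
i=12 'a': node 1→19  → match P0@[12:12]
i=13 'b': node 19→22 (via fail)
i=14 'a': node 22→23  → match P0@[14:14],P7@[12:14]
i=15 'a': node 23→19 (via fail)  → match P0@[15:15]
i=16 'a': node 19→20  → match P0@[16:16]
i=17 'd': node 20→21  → match P6@[14:17]
i=18 'd': node 21→5 (via fail)
i=19 'a': node 5→1 (via fail)  → match P0@[19:19]
i=20 'c': node 1→18  → match P5@[19:20]
i=21 'a': node 18→1 (via fail)  → match P0@[21:21]
i=22 'd': node 1→11
i=23 'c': node 11→6 (via fail)
i=24 'a': node 6→1 (via fail)  → match P0@[24:24]
i=25 'd': node 1→11
i=26 'b': node 11→12
i=27 'd': node 12→13  → match P3@[24:27]
i=28 'c': node 13→6 (via fail)
i=29 'c': node 6→14 (via fail)
i=30 'a': node 14→15  → match P0@[30:30]
i=31 'b': node 15→16
i=32 'a': node 16→17  → match P0@[32:32],P4@[28:32],P7@[30:32]
i=33 'c': node 17→18 (via fail)  → match P5@[32:33]
i=34 'd': node 18→5 (via fail)
i=35 'c': node 5→6
i=36 'b': node 6→7
i=37 'd': node 7→8  → match P1@[35:37]
i=38 'b': node 8→9
i=39 'c': node 9→10  → match P2@[34:39]

Matches: [[0,0],[1,5],[3,1],[6,1],[8,2],[11,0],[12,0],[14,0],[14,7],[15,0],[16,0],[17,6],[19,0],[20,5],[21,0],[24,0],[27,3],[30,0],[32,0],[32,4],[32,7],[33,5],[37,1],[39,2]]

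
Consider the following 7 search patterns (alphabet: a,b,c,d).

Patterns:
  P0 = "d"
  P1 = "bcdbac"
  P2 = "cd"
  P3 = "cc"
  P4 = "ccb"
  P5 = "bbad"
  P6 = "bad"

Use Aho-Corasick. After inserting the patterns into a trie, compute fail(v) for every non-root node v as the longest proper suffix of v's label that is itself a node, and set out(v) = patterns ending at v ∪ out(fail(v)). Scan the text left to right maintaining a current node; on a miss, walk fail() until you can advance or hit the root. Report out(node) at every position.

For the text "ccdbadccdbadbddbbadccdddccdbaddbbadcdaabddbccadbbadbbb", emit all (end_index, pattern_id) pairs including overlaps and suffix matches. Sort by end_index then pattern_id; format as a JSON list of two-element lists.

Build:
Trie nodes:
  n0 'ε': b→2 c→8 d→1
  n1 'd': ·  [P0 ends]
  n2 'b': a→15 b→12 c→3
  n3 'bc': d→4
  n4 'bcd': b→5
  n5 'bcdb': a→6
  n6 'bcdba': c→7
  n7 'bcdbac': ·  [P1 ends]
  n8 'c': c→10 d→9
  n9 'cd': ·  [P2 ends]
  n10 'cc': b→11  [P3 ends]
  n11 'ccb': ·  [P4 ends]
  n12 'bb': a→13
  n13 'bba': d→14
  n14 'bbad': ·  [P5 ends]
  n15 'ba': d→16
  n16 'bad': ·  [P6 ends]

Failure links (BFS by depth):
  n1('d'): parent n0 fail=0; on 'd' 0 → fail=0;  out {0}∪∅={0}
  n2('b'): parent n0 fail=0; on 'b' 0 → fail=0;  out ∅∪∅=∅
  n8('c'): parent n0 fail=0; on 'c' 0 → fail=0;  out ∅∪∅=∅
  n3('bc'): parent n2 fail=0; on 'c' 0 → fail=8;  out ∅∪∅=∅
  n9('cd'): parent n8 fail=0; on 'd' 0 → fail=1;  out {2}∪{0}={0,2}
  n10('cc'): parent n8 fail=0; on 'c' 0 → fail=8;  out {3}∪∅={3}
  n12('bb'): parent n2 fail=0; on 'b' 0 → fail=2;  out ∅∪∅=∅
  n15('ba'): parent n2 fail=0; on 'a' 0 → fail=0;  out ∅∪∅=∅
  n4('bcd'): parent n3 fail=8; on 'd' 8 → fail=9;  out ∅∪{0,2}={0,2}
  n11('ccb'): parent n10 fail=8; on 'b' 8→0 → fail=2;  out {4}∪∅={4}
  n13('bba'): parent n12 fail=2; on 'a' 2 → fail=15;  out ∅∪∅=∅
  n16('bad'): parent n15 fail=0; on 'd' 0 → fail=1;  out {6}∪{0}={0,6}
  n5('bcdb'): parent n4 fail=9; on 'b' 9→1→0 → fail=2;  out ∅∪∅=∅
  n14('bbad'): parent n13 fail=15; on 'd' 15 → fail=16;  out {5}∪{0,6}={0,5,6}
  n6('bcdba'): parent n5 fail=2; on 'a' 2 → fail=15;  out ∅∪∅=∅
  n7('bcdbac'): parent n6 fail=15; on 'c' 15→0 → fail=8;  out {1}∪∅={1}

Run:
[0] read 'c'  n0⇒n8
[1] read 'c'  n8⇒n10  → match P3@[0:1]
[2] read 'd'  n10⇒n9 (fail-walked)  → match P0@[2:2],P2@[1:2]
[3] read 'b'  n9⇒n2 (fail-walked)
[4] read 'a'  n2⇒n15
[5] read 'd'  n15⇒n16  → match P0@[5:5],P6@[3:5]
[6] read 'c'  n16⇒n8 (fail-walked)
[7] read 'c'  n8⇒n10  → match P3@[6:7]
[8] read 'd'  n10⇒n9 (fail-walked)  → match P0@[8:8],P2@[7:8]
[9] read 'b'  n9⇒n2 (fail-walked)
[10] read 'a'  n2⇒n15
[11] read 'd'  n15⇒n16  → match P0@[11:11],P6@[9:11]
[12] read 'b'  n16⇒n2 (fail-walked)
[13] read 'd'  n2⇒n1 (fail-walked)  → match P0@[13:13]
[14] read 'd'  n1⇒n1 (fail-walked)  → match P0@[14:14]
[15] read 'b'  n1⇒n2 (fail-walked)
[16] read 'b'  n2⇒n12
[17] read 'a'  n12⇒n13
[18] read 'd'  n13⇒n14  → match P0@[18:18],P5@[15:18],P6@[16:18]
[19] read 'c'  n14⇒n8 (fail-walked)
[20] read 'c'  n8⇒n10  → match P3@[19:20]
[21] read 'd'  n10⇒n9 (fail-walked)  → match P0@[21:21],P2@[20:21]
[22] read 'd'  n9⇒n1 (fail-walked)  → match P0@[22:22]
[23] read 'd'  n1⇒n1 (fail-walked)  → match P0@[23:23]
[24] read 'c'  n1⇒n8 (fail-walked)
[25] read 'c'  n8⇒n10  → match P3@[24:25]
[26] read 'd'  n10⇒n9 (fail-walked)  → match P0@[26:26],P2@[25:26]
[27] read 'b'  n9⇒n2 (fail-walked)
[28] read 'a'  n2⇒n15
[29] read 'd'  n15⇒n16  → match P0@[29:29],P6@[27:29]
[30] read 'd'  n16⇒n1 (fail-walked)  → match P0@[30:30]
[31] read 'b'  n1⇒n2 (fail-walked)
[32] read 'b'  n2⇒n12
[33] read 'a'  n12⇒n13
[34] read 'd'  n13⇒n14  → match P0@[34:34],P5@[31:34],P6@[32:34]
[35] read 'c'  n14⇒n8 (fail-walked)
[36] read 'd'  n8⇒n9  → match P0@[36:36],P2@[35:36]
[37] read 'a'  n9⇒n0 (fail-walked)
[38] read 'a'  n0⇒n0
[39] read 'b'  n0⇒n2
[40] read 'd'  n2⇒n1 (fail-walked)  → match P0@[40:40]
[41] read 'd'  n1⇒n1 (fail-walked)  → match P0@[41:41]
[42] read 'b'  n1⇒n2 (fail-walked)
[43] read 'c'  n2⇒n3
[44] read 'c'  n3⇒n10 (fail-walked)  → match P3@[43:44]
[45] read 'a'  n10⇒n0 (fail-walked)
[46] read 'd'  n0⇒n1  → match P0@[46:46]
[47] read 'b'  n1⇒n2 (fail-walked)
[48] read 'b'  n2⇒n12
[49] read 'a'  n12⇒n13
[50] read 'd'  n13⇒n14  → match P0@[50:50],P5@[47:50],P6@[48:50]
[51] read 'b'  n14⇒n2 (fail-walked)
[52] read 'b'  n2⇒n12
[53] read 'b'  n12⇒n12 (fail-walked)

Result: [[1,3],[2,0],[2,2],[5,0],[5,6],[7,3],[8,0],[8,2],[11,0],[11,6],[13,0],[14,0],[18,0],[18,5],[18,6],[20,3],[21,0],[21,2],[22,0],[23,0],[25,3],[26,0],[26,2],[29,0],[29,6],[30,0],[34,0],[34,5],[34,6],[36,0],[36,2],[40,0],[41,0],[44,3],[46,0],[50,0],[50,5],[50,6]]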